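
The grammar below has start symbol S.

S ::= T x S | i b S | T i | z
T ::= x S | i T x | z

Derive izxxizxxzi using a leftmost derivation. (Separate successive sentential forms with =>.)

S => TxS => iTxxS => izxxS => izxxTxS => izxxiTxxS => izxxizxxS => izxxizxxTi => izxxizxxzi

S => TxS   [S ::= T x S]
TxS => iTxxS   [T ::= i T x]
iTxxS => izxxS   [T ::= z]
izxxS => izxxTxS   [S ::= T x S]
izxxTxS => izxxiTxxS   [T ::= i T x]
izxxiTxxS => izxxizxxS   [T ::= z]
izxxizxxS => izxxizxxTi   [S ::= T i]
izxxizxxTi => izxxizxxzi   [T ::= z]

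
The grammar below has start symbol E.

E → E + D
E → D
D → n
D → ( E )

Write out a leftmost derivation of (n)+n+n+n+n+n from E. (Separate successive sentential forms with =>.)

E => E+D   [E → E + D]
E+D => E+D+D   [E → E + D]
E+D+D => E+D+D+D   [E → E + D]
E+D+D+D => E+D+D+D+D   [E → E + D]
E+D+D+D+D => E+D+D+D+D+D   [E → E + D]
E+D+D+D+D+D => D+D+D+D+D+D   [E → D]
D+D+D+D+D+D => (E)+D+D+D+D+D   [D → ( E )]
(E)+D+D+D+D+D => (D)+D+D+D+D+D   [E → D]
(D)+D+D+D+D+D => (n)+D+D+D+D+D   [D → n]
(n)+D+D+D+D+D => (n)+n+D+D+D+D   [D → n]
(n)+n+D+D+D+D => (n)+n+n+D+D+D   [D → n]
(n)+n+n+D+D+D => (n)+n+n+n+D+D   [D → n]
(n)+n+n+n+D+D => (n)+n+n+n+n+D   [D → n]
(n)+n+n+n+n+D => (n)+n+n+n+n+n   [D → n]

E => E+D => E+D+D => E+D+D+D => E+D+D+D+D => E+D+D+D+D+D => D+D+D+D+D+D => (E)+D+D+D+D+D => (D)+D+D+D+D+D => (n)+D+D+D+D+D => (n)+n+D+D+D+D => (n)+n+n+D+D+D => (n)+n+n+n+D+D => (n)+n+n+n+n+D => (n)+n+n+n+n+n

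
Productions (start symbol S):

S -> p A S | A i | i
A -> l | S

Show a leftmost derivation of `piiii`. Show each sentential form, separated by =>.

S => Ai   [S -> A i]
Ai => Si   [A -> S]
Si => Aii   [S -> A i]
Aii => Sii   [A -> S]
Sii => pASii   [S -> p A S]
pASii => pSSii   [A -> S]
pSSii => piSii   [S -> i]
piSii => piiii   [S -> i]

S => Ai => Si => Aii => Sii => pASii => pSSii => piSii => piiii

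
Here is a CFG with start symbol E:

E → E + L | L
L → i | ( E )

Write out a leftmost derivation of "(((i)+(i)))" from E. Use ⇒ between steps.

E⇒L⇒(E)⇒(L)⇒((E))⇒((E+L))⇒((L+L))⇒(((E)+L))⇒(((L)+L))⇒(((i)+L))⇒(((i)+(E)))⇒(((i)+(L)))⇒(((i)+(i)))

E ⇒ L   [E → L]
L ⇒ (E)   [L → ( E )]
(E) ⇒ (L)   [E → L]
(L) ⇒ ((E))   [L → ( E )]
((E)) ⇒ ((E+L))   [E → E + L]
((E+L)) ⇒ ((L+L))   [E → L]
((L+L)) ⇒ (((E)+L))   [L → ( E )]
(((E)+L)) ⇒ (((L)+L))   [E → L]
(((L)+L)) ⇒ (((i)+L))   [L → i]
(((i)+L)) ⇒ (((i)+(E)))   [L → ( E )]
(((i)+(E))) ⇒ (((i)+(L)))   [E → L]
(((i)+(L))) ⇒ (((i)+(i)))   [L → i]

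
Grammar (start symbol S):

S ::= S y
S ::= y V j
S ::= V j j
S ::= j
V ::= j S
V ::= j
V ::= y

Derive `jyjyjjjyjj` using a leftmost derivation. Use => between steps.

S => Vjj   [S ::= V j j]
Vjj => jSjj   [V ::= j S]
jSjj => jSyjj   [S ::= S y]
jSyjj => jyVjyjj   [S ::= y V j]
jyVjyjj => jyjSjyjj   [V ::= j S]
jyjSjyjj => jyjVjjjyjj   [S ::= V j j]
jyjVjjjyjj => jyjyjjjyjj   [V ::= y]

S=>Vjj=>jSjj=>jSyjj=>jyVjyjj=>jyjSjyjj=>jyjVjjjyjj=>jyjyjjjyjj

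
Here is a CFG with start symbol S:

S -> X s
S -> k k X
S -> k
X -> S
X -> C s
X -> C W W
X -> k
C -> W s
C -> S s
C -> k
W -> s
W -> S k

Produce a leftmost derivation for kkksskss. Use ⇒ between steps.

S ⇒ kkX ⇒ kkCs ⇒ kkWss ⇒ kkSkss ⇒ kkXskss ⇒ kkCsskss ⇒ kkksskss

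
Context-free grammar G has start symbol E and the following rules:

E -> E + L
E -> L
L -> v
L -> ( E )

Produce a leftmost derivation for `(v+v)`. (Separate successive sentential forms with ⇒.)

E ⇒ L   [E -> L]
L ⇒ (E)   [L -> ( E )]
(E) ⇒ (E+L)   [E -> E + L]
(E+L) ⇒ (L+L)   [E -> L]
(L+L) ⇒ (v+L)   [L -> v]
(v+L) ⇒ (v+v)   [L -> v]

E ⇒ L ⇒ (E) ⇒ (E+L) ⇒ (L+L) ⇒ (v+L) ⇒ (v+v)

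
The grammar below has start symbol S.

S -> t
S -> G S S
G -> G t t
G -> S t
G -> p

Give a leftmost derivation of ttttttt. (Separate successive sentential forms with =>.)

S => GSS => StSS => GSStSS => StSStSS => ttSStSS => tttStSS => tttttSS => ttttttS => ttttttt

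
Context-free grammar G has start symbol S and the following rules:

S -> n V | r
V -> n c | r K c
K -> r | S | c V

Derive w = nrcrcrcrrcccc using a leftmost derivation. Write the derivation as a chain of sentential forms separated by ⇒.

S ⇒ nV   [S -> n V]
nV ⇒ nrKc   [V -> r K c]
nrKc ⇒ nrcVc   [K -> c V]
nrcVc ⇒ nrcrKcc   [V -> r K c]
nrcrKcc ⇒ nrcrcVcc   [K -> c V]
nrcrcVcc ⇒ nrcrcrKccc   [V -> r K c]
nrcrcrKccc ⇒ nrcrcrcVccc   [K -> c V]
nrcrcrcVccc ⇒ nrcrcrcrKcccc   [V -> r K c]
nrcrcrcrKcccc ⇒ nrcrcrcrrcccc   [K -> r]

S ⇒ nV ⇒ nrKc ⇒ nrcVc ⇒ nrcrKcc ⇒ nrcrcVcc ⇒ nrcrcrKccc ⇒ nrcrcrcVccc ⇒ nrcrcrcrKcccc ⇒ nrcrcrcrrcccc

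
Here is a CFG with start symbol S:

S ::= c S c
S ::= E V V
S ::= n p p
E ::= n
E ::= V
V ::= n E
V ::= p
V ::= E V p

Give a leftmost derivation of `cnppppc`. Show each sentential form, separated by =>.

S => cSc   [S ::= c S c]
cSc => cEVVc   [S ::= E V V]
cEVVc => cnVVc   [E ::= n]
cnVVc => cnpVc   [V ::= p]
cnpVc => cnpEVpc   [V ::= E V p]
cnpEVpc => cnpVVpc   [E ::= V]
cnpVVpc => cnppVpc   [V ::= p]
cnppVpc => cnppppc   [V ::= p]

S => cSc => cEVVc => cnVVc => cnpVc => cnpEVpc => cnpVVpc => cnppVpc => cnppppc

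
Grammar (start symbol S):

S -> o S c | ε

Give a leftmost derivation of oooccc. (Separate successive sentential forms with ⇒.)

S ⇒ oSc ⇒ ooScc ⇒ oooSccc ⇒ oooccc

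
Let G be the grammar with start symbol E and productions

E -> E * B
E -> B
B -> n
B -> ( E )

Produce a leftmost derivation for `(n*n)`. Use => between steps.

E => B   [E -> B]
B => (E)   [B -> ( E )]
(E) => (E*B)   [E -> E * B]
(E*B) => (B*B)   [E -> B]
(B*B) => (n*B)   [B -> n]
(n*B) => (n*n)   [B -> n]

E => B => (E) => (E*B) => (B*B) => (n*B) => (n*n)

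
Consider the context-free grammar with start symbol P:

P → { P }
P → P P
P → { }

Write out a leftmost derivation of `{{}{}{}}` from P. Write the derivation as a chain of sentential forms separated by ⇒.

P ⇒ {P}   [P → { P }]
{P} ⇒ {PP}   [P → P P]
{PP} ⇒ {PPP}   [P → P P]
{PPP} ⇒ {{}PP}   [P → { }]
{{}PP} ⇒ {{}{}P}   [P → { }]
{{}{}P} ⇒ {{}{}{}}   [P → { }]

P⇒{P}⇒{PP}⇒{PPP}⇒{{}PP}⇒{{}{}P}⇒{{}{}{}}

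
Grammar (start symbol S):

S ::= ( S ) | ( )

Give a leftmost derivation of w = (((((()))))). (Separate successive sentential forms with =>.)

S => (S) => ((S)) => (((S))) => ((((S)))) => (((((S))))) => (((((())))))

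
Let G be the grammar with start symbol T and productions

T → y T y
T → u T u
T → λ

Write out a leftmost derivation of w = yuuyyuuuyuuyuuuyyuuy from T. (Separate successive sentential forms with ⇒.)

T ⇒ yTy   [T → y T y]
yTy ⇒ yuTuy   [T → u T u]
yuTuy ⇒ yuuTuuy   [T → u T u]
yuuTuuy ⇒ yuuyTyuuy   [T → y T y]
yuuyTyuuy ⇒ yuuyyTyyuuy   [T → y T y]
yuuyyTyyuuy ⇒ yuuyyuTuyyuuy   [T → u T u]
yuuyyuTuyyuuy ⇒ yuuyyuuTuuyyuuy   [T → u T u]
yuuyyuuTuuyyuuy ⇒ yuuyyuuuTuuuyyuuy   [T → u T u]
yuuyyuuuTuuuyyuuy ⇒ yuuyyuuuyTyuuuyyuuy   [T → y T y]
yuuyyuuuyTyuuuyyuuy ⇒ yuuyyuuuyuTuyuuuyyuuy   [T → u T u]
yuuyyuuuyuTuyuuuyyuuy ⇒ yuuyyuuuyuuyuuuyyuuy   [T → λ]

T ⇒ yTy ⇒ yuTuy ⇒ yuuTuuy ⇒ yuuyTyuuy ⇒ yuuyyTyyuuy ⇒ yuuyyuTuyyuuy ⇒ yuuyyuuTuuyyuuy ⇒ yuuyyuuuTuuuyyuuy ⇒ yuuyyuuuyTyuuuyyuuy ⇒ yuuyyuuuyuTuyuuuyyuuy ⇒ yuuyyuuuyuuyuuuyyuuy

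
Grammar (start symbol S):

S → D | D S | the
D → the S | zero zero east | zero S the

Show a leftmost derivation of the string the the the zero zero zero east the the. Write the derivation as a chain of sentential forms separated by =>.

S => D S   [S → D S]
D S => the S S   [D → the S]
the S S => the the S   [S → the]
the the S => the the D S   [S → D S]
the the D S => the the the S S   [D → the S]
the the the S S => the the the D S   [S → D]
the the the D S => the the the zero S the S   [D → zero S the]
the the the zero S the S => the the the zero D the S   [S → D]
the the the zero D the S => the the the zero zero zero east the S   [D → zero zero east]
the the the zero zero zero east the S => the the the zero zero zero east the the   [S → the]

S => D S => the S S => the the S => the the D S => the the the S S => the the the D S => the the the zero S the S => the the the zero D the S => the the the zero zero zero east the S => the the the zero zero zero east the the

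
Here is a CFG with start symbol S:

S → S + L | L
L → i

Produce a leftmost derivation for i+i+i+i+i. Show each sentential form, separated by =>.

S => S+L   [S → S + L]
S+L => S+L+L   [S → S + L]
S+L+L => S+L+L+L   [S → S + L]
S+L+L+L => S+L+L+L+L   [S → S + L]
S+L+L+L+L => L+L+L+L+L   [S → L]
L+L+L+L+L => i+L+L+L+L   [L → i]
i+L+L+L+L => i+i+L+L+L   [L → i]
i+i+L+L+L => i+i+i+L+L   [L → i]
i+i+i+L+L => i+i+i+i+L   [L → i]
i+i+i+i+L => i+i+i+i+i   [L → i]

S => S+L => S+L+L => S+L+L+L => S+L+L+L+L => L+L+L+L+L => i+L+L+L+L => i+i+L+L+L => i+i+i+L+L => i+i+i+i+L => i+i+i+i+i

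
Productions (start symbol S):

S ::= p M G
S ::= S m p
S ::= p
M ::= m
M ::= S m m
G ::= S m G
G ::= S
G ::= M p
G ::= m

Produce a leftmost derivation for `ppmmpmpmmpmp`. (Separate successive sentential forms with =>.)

S=>Smp=>pMGmp=>pSmmGmp=>ppmmGmp=>ppmmSmp=>ppmmpMGmp=>ppmmpmGmp=>ppmmpmMpmp=>ppmmpmSmmpmp=>ppmmpmpmmpmp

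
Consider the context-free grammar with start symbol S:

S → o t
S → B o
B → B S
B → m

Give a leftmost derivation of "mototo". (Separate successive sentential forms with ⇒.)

S ⇒ Bo ⇒ BSo ⇒ BSSo ⇒ mSSo ⇒ motSo ⇒ mototo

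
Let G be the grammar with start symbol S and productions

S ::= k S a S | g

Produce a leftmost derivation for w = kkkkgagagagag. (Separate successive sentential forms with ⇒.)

S ⇒ kSaS ⇒ kkSaSaS ⇒ kkkSaSaSaS ⇒ kkkkSaSaSaSaS ⇒ kkkkgaSaSaSaS ⇒ kkkkgagaSaSaS ⇒ kkkkgagagaSaS ⇒ kkkkgagagagaS ⇒ kkkkgagagagag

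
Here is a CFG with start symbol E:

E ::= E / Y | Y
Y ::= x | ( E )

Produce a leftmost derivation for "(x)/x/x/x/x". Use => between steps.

E => E/Y => E/Y/Y => E/Y/Y/Y => E/Y/Y/Y/Y => Y/Y/Y/Y/Y => (E)/Y/Y/Y/Y => (Y)/Y/Y/Y/Y => (x)/Y/Y/Y/Y => (x)/x/Y/Y/Y => (x)/x/x/Y/Y => (x)/x/x/x/Y => (x)/x/x/x/x

E => E/Y   [E ::= E / Y]
E/Y => E/Y/Y   [E ::= E / Y]
E/Y/Y => E/Y/Y/Y   [E ::= E / Y]
E/Y/Y/Y => E/Y/Y/Y/Y   [E ::= E / Y]
E/Y/Y/Y/Y => Y/Y/Y/Y/Y   [E ::= Y]
Y/Y/Y/Y/Y => (E)/Y/Y/Y/Y   [Y ::= ( E )]
(E)/Y/Y/Y/Y => (Y)/Y/Y/Y/Y   [E ::= Y]
(Y)/Y/Y/Y/Y => (x)/Y/Y/Y/Y   [Y ::= x]
(x)/Y/Y/Y/Y => (x)/x/Y/Y/Y   [Y ::= x]
(x)/x/Y/Y/Y => (x)/x/x/Y/Y   [Y ::= x]
(x)/x/x/Y/Y => (x)/x/x/x/Y   [Y ::= x]
(x)/x/x/x/Y => (x)/x/x/x/x   [Y ::= x]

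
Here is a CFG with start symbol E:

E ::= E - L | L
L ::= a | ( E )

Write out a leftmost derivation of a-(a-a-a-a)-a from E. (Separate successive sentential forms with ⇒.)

E ⇒ E-L ⇒ E-L-L ⇒ L-L-L ⇒ a-L-L ⇒ a-(E)-L ⇒ a-(E-L)-L ⇒ a-(E-L-L)-L ⇒ a-(E-L-L-L)-L ⇒ a-(L-L-L-L)-L ⇒ a-(a-L-L-L)-L ⇒ a-(a-a-L-L)-L ⇒ a-(a-a-a-L)-L ⇒ a-(a-a-a-a)-L ⇒ a-(a-a-a-a)-a

E ⇒ E-L   [E ::= E - L]
E-L ⇒ E-L-L   [E ::= E - L]
E-L-L ⇒ L-L-L   [E ::= L]
L-L-L ⇒ a-L-L   [L ::= a]
a-L-L ⇒ a-(E)-L   [L ::= ( E )]
a-(E)-L ⇒ a-(E-L)-L   [E ::= E - L]
a-(E-L)-L ⇒ a-(E-L-L)-L   [E ::= E - L]
a-(E-L-L)-L ⇒ a-(E-L-L-L)-L   [E ::= E - L]
a-(E-L-L-L)-L ⇒ a-(L-L-L-L)-L   [E ::= L]
a-(L-L-L-L)-L ⇒ a-(a-L-L-L)-L   [L ::= a]
a-(a-L-L-L)-L ⇒ a-(a-a-L-L)-L   [L ::= a]
a-(a-a-L-L)-L ⇒ a-(a-a-a-L)-L   [L ::= a]
a-(a-a-a-L)-L ⇒ a-(a-a-a-a)-L   [L ::= a]
a-(a-a-a-a)-L ⇒ a-(a-a-a-a)-a   [L ::= a]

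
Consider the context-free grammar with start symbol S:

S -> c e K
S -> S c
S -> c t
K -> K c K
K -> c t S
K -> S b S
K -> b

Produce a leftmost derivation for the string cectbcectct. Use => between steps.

S => ceK => ceSbS => cectbS => cectbceK => cectbcectS => cectbcectct

S => ceK   [S -> c e K]
ceK => ceSbS   [K -> S b S]
ceSbS => cectbS   [S -> c t]
cectbS => cectbceK   [S -> c e K]
cectbceK => cectbcectS   [K -> c t S]
cectbcectS => cectbcectct   [S -> c t]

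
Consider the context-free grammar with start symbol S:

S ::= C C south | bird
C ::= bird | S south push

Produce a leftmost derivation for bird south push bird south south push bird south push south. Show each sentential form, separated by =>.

S => C C south   [S ::= C C south]
C C south => S south push C south   [C ::= S south push]
S south push C south => C C south south push C south   [S ::= C C south]
C C south south push C south => S south push C south south push C south   [C ::= S south push]
S south push C south south push C south => bird south push C south south push C south   [S ::= bird]
bird south push C south south push C south => bird south push bird south south push C south   [C ::= bird]
bird south push bird south south push C south => bird south push bird south south push S south push south   [C ::= S south push]
bird south push bird south south push S south push south => bird south push bird south south push bird south push south   [S ::= bird]

S => C C south => S south push C south => C C south south push C south => S south push C south south push C south => bird south push C south south push C south => bird south push bird south south push C south => bird south push bird south south push S south push south => bird south push bird south south push bird south push south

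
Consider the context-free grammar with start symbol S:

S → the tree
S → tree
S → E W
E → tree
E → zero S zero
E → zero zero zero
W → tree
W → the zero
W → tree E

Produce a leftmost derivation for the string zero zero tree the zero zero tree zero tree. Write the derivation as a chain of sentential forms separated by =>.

S => E W => zero S zero W => zero E W zero W => zero zero S zero W zero W => zero zero E W zero W zero W => zero zero tree W zero W zero W => zero zero tree the zero zero W zero W => zero zero tree the zero zero tree zero W => zero zero tree the zero zero tree zero tree

S => E W   [S → E W]
E W => zero S zero W   [E → zero S zero]
zero S zero W => zero E W zero W   [S → E W]
zero E W zero W => zero zero S zero W zero W   [E → zero S zero]
zero zero S zero W zero W => zero zero E W zero W zero W   [S → E W]
zero zero E W zero W zero W => zero zero tree W zero W zero W   [E → tree]
zero zero tree W zero W zero W => zero zero tree the zero zero W zero W   [W → the zero]
zero zero tree the zero zero W zero W => zero zero tree the zero zero tree zero W   [W → tree]
zero zero tree the zero zero tree zero W => zero zero tree the zero zero tree zero tree   [W → tree]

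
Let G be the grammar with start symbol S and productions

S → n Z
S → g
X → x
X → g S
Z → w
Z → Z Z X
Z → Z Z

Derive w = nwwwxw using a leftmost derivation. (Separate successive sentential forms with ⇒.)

S ⇒ nZ   [S → n Z]
nZ ⇒ nZZ   [Z → Z Z]
nZZ ⇒ nZZXZ   [Z → Z Z X]
nZZXZ ⇒ nZZZXZ   [Z → Z Z]
nZZZXZ ⇒ nwZZXZ   [Z → w]
nwZZXZ ⇒ nwwZXZ   [Z → w]
nwwZXZ ⇒ nwwwXZ   [Z → w]
nwwwXZ ⇒ nwwwxZ   [X → x]
nwwwxZ ⇒ nwwwxw   [Z → w]

S⇒nZ⇒nZZ⇒nZZXZ⇒nZZZXZ⇒nwZZXZ⇒nwwZXZ⇒nwwwXZ⇒nwwwxZ⇒nwwwxw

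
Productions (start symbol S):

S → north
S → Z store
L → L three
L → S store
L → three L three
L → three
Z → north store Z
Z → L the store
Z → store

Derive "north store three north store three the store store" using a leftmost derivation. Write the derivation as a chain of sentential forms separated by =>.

S => Z store   [S → Z store]
Z store => north store Z store   [Z → north store Z]
north store Z store => north store L the store store   [Z → L the store]
north store L the store store => north store three L three the store store   [L → three L three]
north store three L three the store store => north store three S store three the store store   [L → S store]
north store three S store three the store store => north store three north store three the store store   [S → north]

S => Z store => north store Z store => north store L the store store => north store three L three the store store => north store three S store three the store store => north store three north store three the store store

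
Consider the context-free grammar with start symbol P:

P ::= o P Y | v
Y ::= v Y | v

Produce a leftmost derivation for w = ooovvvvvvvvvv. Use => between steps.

P => oPY   [P ::= o P Y]
oPY => ooPYY   [P ::= o P Y]
ooPYY => oooPYYY   [P ::= o P Y]
oooPYYY => ooovYYY   [P ::= v]
ooovYYY => ooovvYYY   [Y ::= v Y]
ooovvYYY => ooovvvYY   [Y ::= v]
ooovvvYY => ooovvvvYY   [Y ::= v Y]
ooovvvvYY => ooovvvvvYY   [Y ::= v Y]
ooovvvvvYY => ooovvvvvvYY   [Y ::= v Y]
ooovvvvvvYY => ooovvvvvvvYY   [Y ::= v Y]
ooovvvvvvvYY => ooovvvvvvvvY   [Y ::= v]
ooovvvvvvvvY => ooovvvvvvvvvY   [Y ::= v Y]
ooovvvvvvvvvY => ooovvvvvvvvvv   [Y ::= v]

P => oPY => ooPYY => oooPYYY => ooovYYY => ooovvYYY => ooovvvYY => ooovvvvYY => ooovvvvvYY => ooovvvvvvYY => ooovvvvvvvYY => ooovvvvvvvvY => ooovvvvvvvvvY => ooovvvvvvvvvv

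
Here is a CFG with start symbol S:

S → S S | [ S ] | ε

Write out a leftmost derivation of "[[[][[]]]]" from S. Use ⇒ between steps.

S ⇒ [S]   [S → [ S ]]
[S] ⇒ [[S]]   [S → [ S ]]
[[S]] ⇒ [[SS]]   [S → S S]
[[SS]] ⇒ [[SSS]]   [S → S S]
[[SSS]] ⇒ [[SSSS]]   [S → S S]
[[SSSS]] ⇒ [[SSSSS]]   [S → S S]
[[SSSSS]] ⇒ [[[S]SSSS]]   [S → [ S ]]
[[[S]SSSS]] ⇒ [[[]SSSS]]   [S → ε]
[[[]SSSS]] ⇒ [[[][S]SSS]]   [S → [ S ]]
[[[][S]SSS]] ⇒ [[[][[S]]SSS]]   [S → [ S ]]
[[[][[S]]SSS]] ⇒ [[[][[]]SSS]]   [S → ε]
[[[][[]]SSS]] ⇒ [[[][[]]SS]]   [S → ε]
[[[][[]]SS]] ⇒ [[[][[]]S]]   [S → ε]
[[[][[]]S]] ⇒ [[[][[]]]]   [S → ε]

S ⇒ [S] ⇒ [[S]] ⇒ [[SS]] ⇒ [[SSS]] ⇒ [[SSSS]] ⇒ [[SSSSS]] ⇒ [[[S]SSSS]] ⇒ [[[]SSSS]] ⇒ [[[][S]SSS]] ⇒ [[[][[S]]SSS]] ⇒ [[[][[]]SSS]] ⇒ [[[][[]]SS]] ⇒ [[[][[]]S]] ⇒ [[[][[]]]]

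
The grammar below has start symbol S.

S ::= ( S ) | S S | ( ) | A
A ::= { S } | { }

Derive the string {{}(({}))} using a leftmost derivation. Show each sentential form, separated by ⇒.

S ⇒ A   [S ::= A]
A ⇒ {S}   [A ::= { S }]
{S} ⇒ {SS}   [S ::= S S]
{SS} ⇒ {AS}   [S ::= A]
{AS} ⇒ {{}S}   [A ::= { }]
{{}S} ⇒ {{}(S)}   [S ::= ( S )]
{{}(S)} ⇒ {{}((S))}   [S ::= ( S )]
{{}((S))} ⇒ {{}((A))}   [S ::= A]
{{}((A))} ⇒ {{}(({}))}   [A ::= { }]

S ⇒ A ⇒ {S} ⇒ {SS} ⇒ {AS} ⇒ {{}S} ⇒ {{}(S)} ⇒ {{}((S))} ⇒ {{}((A))} ⇒ {{}(({}))}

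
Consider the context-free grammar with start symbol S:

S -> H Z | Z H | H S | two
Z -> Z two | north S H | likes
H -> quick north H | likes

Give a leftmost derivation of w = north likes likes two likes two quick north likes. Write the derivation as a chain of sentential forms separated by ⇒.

S ⇒ Z H ⇒ Z two H ⇒ north S H two H ⇒ north H Z H two H ⇒ north likes Z H two H ⇒ north likes Z two H two H ⇒ north likes likes two H two H ⇒ north likes likes two likes two H ⇒ north likes likes two likes two quick north H ⇒ north likes likes two likes two quick north likes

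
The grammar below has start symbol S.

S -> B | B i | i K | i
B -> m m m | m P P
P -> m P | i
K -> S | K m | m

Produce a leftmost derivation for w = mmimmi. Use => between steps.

S=>B=>mPP=>mmPP=>mmiP=>mmimP=>mmimmP=>mmimmi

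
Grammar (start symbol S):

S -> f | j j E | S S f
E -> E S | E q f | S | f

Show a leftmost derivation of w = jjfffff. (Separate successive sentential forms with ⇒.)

S ⇒ SSf ⇒ SSfSf ⇒ jjESfSf ⇒ jjfSfSf ⇒ jjfffSf ⇒ jjfffff

S ⇒ SSf   [S -> S S f]
SSf ⇒ SSfSf   [S -> S S f]
SSfSf ⇒ jjESfSf   [S -> j j E]
jjESfSf ⇒ jjfSfSf   [E -> f]
jjfSfSf ⇒ jjfffSf   [S -> f]
jjfffSf ⇒ jjfffff   [S -> f]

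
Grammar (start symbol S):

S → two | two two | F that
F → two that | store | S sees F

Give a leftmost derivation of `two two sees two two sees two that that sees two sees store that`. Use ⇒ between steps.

S ⇒ F that   [S → F that]
F that ⇒ S sees F that   [F → S sees F]
S sees F that ⇒ F that sees F that   [S → F that]
F that sees F that ⇒ S sees F that sees F that   [F → S sees F]
S sees F that sees F that ⇒ two two sees F that sees F that   [S → two two]
two two sees F that sees F that ⇒ two two sees S sees F that sees F that   [F → S sees F]
two two sees S sees F that sees F that ⇒ two two sees two two sees F that sees F that   [S → two two]
two two sees two two sees F that sees F that ⇒ two two sees two two sees two that that sees F that   [F → two that]
two two sees two two sees two that that sees F that ⇒ two two sees two two sees two that that sees S sees F that   [F → S sees F]
two two sees two two sees two that that sees S sees F that ⇒ two two sees two two sees two that that sees two sees F that   [S → two]
two two sees two two sees two that that sees two sees F that ⇒ two two sees two two sees two that that sees two sees store that   [F → store]

S ⇒ F that ⇒ S sees F that ⇒ F that sees F that ⇒ S sees F that sees F that ⇒ two two sees F that sees F that ⇒ two two sees S sees F that sees F that ⇒ two two sees two two sees F that sees F that ⇒ two two sees two two sees two that that sees F that ⇒ two two sees two two sees two that that sees S sees F that ⇒ two two sees two two sees two that that sees two sees F that ⇒ two two sees two two sees two that that sees two sees store that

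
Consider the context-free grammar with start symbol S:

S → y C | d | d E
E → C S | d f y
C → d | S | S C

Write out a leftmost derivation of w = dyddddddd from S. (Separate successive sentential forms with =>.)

S => dE   [S → d E]
dE => dCS   [E → C S]
dCS => dSCS   [C → S C]
dSCS => dyCCS   [S → y C]
dyCCS => dydCS   [C → d]
dydCS => dydSCS   [C → S C]
dydSCS => dyddECS   [S → d E]
dyddECS => dyddCSCS   [E → C S]
dyddCSCS => dyddSCSCS   [C → S C]
dyddSCSCS => dydddCSCS   [S → d]
dydddCSCS => dyddddSCS   [C → d]
dyddddSCS => dydddddCS   [S → d]
dydddddCS => dyddddddS   [C → d]
dyddddddS => dyddddddd   [S → d]

S => dE => dCS => dSCS => dyCCS => dydCS => dydSCS => dyddECS => dyddCSCS => dyddSCSCS => dydddCSCS => dyddddSCS => dydddddCS => dyddddddS => dyddddddd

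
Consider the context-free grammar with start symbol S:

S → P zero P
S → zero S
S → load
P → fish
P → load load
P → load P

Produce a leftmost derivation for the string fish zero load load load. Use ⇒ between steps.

S ⇒ P zero P ⇒ fish zero P ⇒ fish zero load P ⇒ fish zero load load load

S ⇒ P zero P   [S → P zero P]
P zero P ⇒ fish zero P   [P → fish]
fish zero P ⇒ fish zero load P   [P → load P]
fish zero load P ⇒ fish zero load load load   [P → load load]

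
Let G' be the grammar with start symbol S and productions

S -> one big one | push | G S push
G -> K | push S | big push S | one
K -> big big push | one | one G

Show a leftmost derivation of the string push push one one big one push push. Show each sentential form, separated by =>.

S => G S push => push S S push => push push S push => push push G S push push => push push K S push push => push push one S push push => push push one one big one push push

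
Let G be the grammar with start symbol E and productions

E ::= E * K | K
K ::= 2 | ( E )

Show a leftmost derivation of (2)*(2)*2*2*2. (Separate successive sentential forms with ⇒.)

E ⇒ E*K ⇒ E*K*K ⇒ E*K*K*K ⇒ E*K*K*K*K ⇒ K*K*K*K*K ⇒ (E)*K*K*K*K ⇒ (K)*K*K*K*K ⇒ (2)*K*K*K*K ⇒ (2)*(E)*K*K*K ⇒ (2)*(K)*K*K*K ⇒ (2)*(2)*K*K*K ⇒ (2)*(2)*2*K*K ⇒ (2)*(2)*2*2*K ⇒ (2)*(2)*2*2*2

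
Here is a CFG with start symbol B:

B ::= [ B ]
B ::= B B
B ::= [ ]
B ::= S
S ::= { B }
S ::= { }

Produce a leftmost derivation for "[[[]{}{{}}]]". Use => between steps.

B => [B]   [B ::= [ B ]]
[B] => [[B]]   [B ::= [ B ]]
[[B]] => [[BB]]   [B ::= B B]
[[BB]] => [[[]B]]   [B ::= [ ]]
[[[]B]] => [[[]BB]]   [B ::= B B]
[[[]BB]] => [[[]SB]]   [B ::= S]
[[[]SB]] => [[[]{}B]]   [S ::= { }]
[[[]{}B]] => [[[]{}S]]   [B ::= S]
[[[]{}S]] => [[[]{}{B}]]   [S ::= { B }]
[[[]{}{B}]] => [[[]{}{S}]]   [B ::= S]
[[[]{}{S}]] => [[[]{}{{}}]]   [S ::= { }]

B=>[B]=>[[B]]=>[[BB]]=>[[[]B]]=>[[[]BB]]=>[[[]SB]]=>[[[]{}B]]=>[[[]{}S]]=>[[[]{}{B}]]=>[[[]{}{S}]]=>[[[]{}{{}}]]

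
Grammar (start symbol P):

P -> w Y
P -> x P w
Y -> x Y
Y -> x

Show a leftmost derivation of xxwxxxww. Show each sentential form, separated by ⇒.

P ⇒ xPw   [P -> x P w]
xPw ⇒ xxPww   [P -> x P w]
xxPww ⇒ xxwYww   [P -> w Y]
xxwYww ⇒ xxwxYww   [Y -> x Y]
xxwxYww ⇒ xxwxxYww   [Y -> x Y]
xxwxxYww ⇒ xxwxxxww   [Y -> x]

P ⇒ xPw ⇒ xxPww ⇒ xxwYww ⇒ xxwxYww ⇒ xxwxxYww ⇒ xxwxxxww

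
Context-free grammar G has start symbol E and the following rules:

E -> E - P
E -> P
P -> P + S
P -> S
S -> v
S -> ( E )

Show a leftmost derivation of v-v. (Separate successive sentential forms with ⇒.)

E ⇒ E-P ⇒ P-P ⇒ S-P ⇒ v-P ⇒ v-S ⇒ v-v

E ⇒ E-P   [E -> E - P]
E-P ⇒ P-P   [E -> P]
P-P ⇒ S-P   [P -> S]
S-P ⇒ v-P   [S -> v]
v-P ⇒ v-S   [P -> S]
v-S ⇒ v-v   [S -> v]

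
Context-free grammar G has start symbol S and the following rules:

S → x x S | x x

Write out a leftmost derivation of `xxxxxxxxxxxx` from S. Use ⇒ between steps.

S ⇒ xxS ⇒ xxxxS ⇒ xxxxxxS ⇒ xxxxxxxxS ⇒ xxxxxxxxxxS ⇒ xxxxxxxxxxxx

S ⇒ xxS   [S → x x S]
xxS ⇒ xxxxS   [S → x x S]
xxxxS ⇒ xxxxxxS   [S → x x S]
xxxxxxS ⇒ xxxxxxxxS   [S → x x S]
xxxxxxxxS ⇒ xxxxxxxxxxS   [S → x x S]
xxxxxxxxxxS ⇒ xxxxxxxxxxxx   [S → x x]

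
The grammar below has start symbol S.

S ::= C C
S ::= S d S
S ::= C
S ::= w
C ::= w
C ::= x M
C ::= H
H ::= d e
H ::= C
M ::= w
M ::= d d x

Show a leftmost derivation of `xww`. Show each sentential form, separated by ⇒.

S ⇒ CC   [S ::= C C]
CC ⇒ xMC   [C ::= x M]
xMC ⇒ xwC   [M ::= w]
xwC ⇒ xww   [C ::= w]

S ⇒ CC ⇒ xMC ⇒ xwC ⇒ xww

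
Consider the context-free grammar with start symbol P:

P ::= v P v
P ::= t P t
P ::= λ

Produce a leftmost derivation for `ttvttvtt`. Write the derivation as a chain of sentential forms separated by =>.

P => tPt => ttPtt => ttvPvtt => ttvtPtvtt => ttvttvtt

P => tPt   [P ::= t P t]
tPt => ttPtt   [P ::= t P t]
ttPtt => ttvPvtt   [P ::= v P v]
ttvPvtt => ttvtPtvtt   [P ::= t P t]
ttvtPtvtt => ttvttvtt   [P ::= λ]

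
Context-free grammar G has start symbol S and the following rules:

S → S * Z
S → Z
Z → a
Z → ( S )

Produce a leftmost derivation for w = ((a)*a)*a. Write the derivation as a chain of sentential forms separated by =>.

S => S*Z   [S → S * Z]
S*Z => Z*Z   [S → Z]
Z*Z => (S)*Z   [Z → ( S )]
(S)*Z => (S*Z)*Z   [S → S * Z]
(S*Z)*Z => (Z*Z)*Z   [S → Z]
(Z*Z)*Z => ((S)*Z)*Z   [Z → ( S )]
((S)*Z)*Z => ((Z)*Z)*Z   [S → Z]
((Z)*Z)*Z => ((a)*Z)*Z   [Z → a]
((a)*Z)*Z => ((a)*a)*Z   [Z → a]
((a)*a)*Z => ((a)*a)*a   [Z → a]

S => S*Z => Z*Z => (S)*Z => (S*Z)*Z => (Z*Z)*Z => ((S)*Z)*Z => ((Z)*Z)*Z => ((a)*Z)*Z => ((a)*a)*Z => ((a)*a)*a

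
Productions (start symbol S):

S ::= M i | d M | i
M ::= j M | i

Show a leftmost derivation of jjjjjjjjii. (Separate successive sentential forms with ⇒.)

S ⇒ Mi ⇒ jMi ⇒ jjMi ⇒ jjjMi ⇒ jjjjMi ⇒ jjjjjMi ⇒ jjjjjjMi ⇒ jjjjjjjMi ⇒ jjjjjjjjMi ⇒ jjjjjjjjii

S ⇒ Mi   [S ::= M i]
Mi ⇒ jMi   [M ::= j M]
jMi ⇒ jjMi   [M ::= j M]
jjMi ⇒ jjjMi   [M ::= j M]
jjjMi ⇒ jjjjMi   [M ::= j M]
jjjjMi ⇒ jjjjjMi   [M ::= j M]
jjjjjMi ⇒ jjjjjjMi   [M ::= j M]
jjjjjjMi ⇒ jjjjjjjMi   [M ::= j M]
jjjjjjjMi ⇒ jjjjjjjjMi   [M ::= j M]
jjjjjjjjMi ⇒ jjjjjjjjii   [M ::= i]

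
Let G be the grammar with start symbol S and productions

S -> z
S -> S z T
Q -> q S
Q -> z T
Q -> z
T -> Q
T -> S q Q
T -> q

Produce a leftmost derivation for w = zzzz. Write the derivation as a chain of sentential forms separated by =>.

S => SzT => zzT => zzQ => zzzT => zzzQ => zzzz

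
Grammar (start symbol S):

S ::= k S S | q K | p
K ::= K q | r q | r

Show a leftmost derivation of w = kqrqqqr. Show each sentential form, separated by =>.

S => kSS => kqKS => kqKqS => kqrqqS => kqrqqqK => kqrqqqr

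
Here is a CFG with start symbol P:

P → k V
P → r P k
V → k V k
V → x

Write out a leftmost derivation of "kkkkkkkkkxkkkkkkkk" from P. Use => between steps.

P=>kV=>kkVk=>kkkVkk=>kkkkVkkk=>kkkkkVkkkk=>kkkkkkVkkkkk=>kkkkkkkVkkkkkk=>kkkkkkkkVkkkkkkk=>kkkkkkkkkVkkkkkkkk=>kkkkkkkkkxkkkkkkkk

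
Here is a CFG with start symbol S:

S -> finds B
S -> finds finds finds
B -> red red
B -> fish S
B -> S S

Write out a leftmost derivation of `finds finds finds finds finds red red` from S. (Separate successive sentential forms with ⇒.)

S ⇒ finds B   [S -> finds B]
finds B ⇒ finds S S   [B -> S S]
finds S S ⇒ finds finds finds finds S   [S -> finds finds finds]
finds finds finds finds S ⇒ finds finds finds finds finds B   [S -> finds B]
finds finds finds finds finds B ⇒ finds finds finds finds finds red red   [B -> red red]

S ⇒ finds B ⇒ finds S S ⇒ finds finds finds finds S ⇒ finds finds finds finds finds B ⇒ finds finds finds finds finds red red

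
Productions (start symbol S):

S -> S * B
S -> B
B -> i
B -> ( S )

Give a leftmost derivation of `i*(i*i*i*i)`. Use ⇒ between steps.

S ⇒ S*B ⇒ B*B ⇒ i*B ⇒ i*(S) ⇒ i*(S*B) ⇒ i*(S*B*B) ⇒ i*(S*B*B*B) ⇒ i*(B*B*B*B) ⇒ i*(i*B*B*B) ⇒ i*(i*i*B*B) ⇒ i*(i*i*i*B) ⇒ i*(i*i*i*i)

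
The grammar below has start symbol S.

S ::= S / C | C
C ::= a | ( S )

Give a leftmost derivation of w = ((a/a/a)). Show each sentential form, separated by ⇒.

S ⇒ C ⇒ (S) ⇒ (C) ⇒ ((S)) ⇒ ((S/C)) ⇒ ((S/C/C)) ⇒ ((C/C/C)) ⇒ ((a/C/C)) ⇒ ((a/a/C)) ⇒ ((a/a/a))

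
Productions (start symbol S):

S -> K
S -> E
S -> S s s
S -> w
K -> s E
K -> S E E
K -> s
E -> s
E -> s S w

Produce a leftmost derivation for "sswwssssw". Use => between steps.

S => E => sSw => sSssw => sSssssw => sEssssw => ssSwssssw => sswwssssw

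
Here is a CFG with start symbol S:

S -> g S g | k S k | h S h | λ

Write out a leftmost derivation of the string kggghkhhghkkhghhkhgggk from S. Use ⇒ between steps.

S ⇒ kSk ⇒ kgSgk ⇒ kggSggk ⇒ kgggSgggk ⇒ kggghShgggk ⇒ kggghkSkhgggk ⇒ kggghkhShkhgggk ⇒ kggghkhhShhkhgggk ⇒ kggghkhhgSghhkhgggk ⇒ kggghkhhghShghhkhgggk ⇒ kggghkhhghkSkhghhkhgggk ⇒ kggghkhhghkkhghhkhgggk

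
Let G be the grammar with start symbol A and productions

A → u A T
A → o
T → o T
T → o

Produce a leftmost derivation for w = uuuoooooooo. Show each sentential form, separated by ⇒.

A ⇒ uAT   [A → u A T]
uAT ⇒ uuATT   [A → u A T]
uuATT ⇒ uuuATTT   [A → u A T]
uuuATTT ⇒ uuuoTTT   [A → o]
uuuoTTT ⇒ uuuooTTT   [T → o T]
uuuooTTT ⇒ uuuoooTTT   [T → o T]
uuuoooTTT ⇒ uuuooooTTT   [T → o T]
uuuooooTTT ⇒ uuuoooooTTT   [T → o T]
uuuoooooTTT ⇒ uuuooooooTT   [T → o]
uuuooooooTT ⇒ uuuoooooooT   [T → o]
uuuoooooooT ⇒ uuuoooooooo   [T → o]

A ⇒ uAT ⇒ uuATT ⇒ uuuATTT ⇒ uuuoTTT ⇒ uuuooTTT ⇒ uuuoooTTT ⇒ uuuooooTTT ⇒ uuuoooooTTT ⇒ uuuooooooTT ⇒ uuuoooooooT ⇒ uuuoooooooo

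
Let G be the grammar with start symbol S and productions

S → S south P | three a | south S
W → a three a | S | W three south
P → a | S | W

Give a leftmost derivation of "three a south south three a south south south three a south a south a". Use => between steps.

S => S south P   [S → S south P]
S south P => S south P south P   [S → S south P]
S south P south P => three a south P south P   [S → three a]
three a south P south P => three a south S south P   [P → S]
three a south S south P => three a south south S south P   [S → south S]
three a south south S south P => three a south south three a south P   [S → three a]
three a south south three a south P => three a south south three a south S   [P → S]
three a south south three a south S => three a south south three a south south S   [S → south S]
three a south south three a south south S => three a south south three a south south S south P   [S → S south P]
three a south south three a south south S south P => three a south south three a south south south S south P   [S → south S]
three a south south three a south south south S south P => three a south south three a south south south S south P south P   [S → S south P]
three a south south three a south south south S south P south P => three a south south three a south south south three a south P south P   [S → three a]
three a south south three a south south south three a south P south P => three a south south three a south south south three a south a south P   [P → a]
three a south south three a south south south three a south a south P => three a south south three a south south south three a south a south a   [P → a]

S => S south P => S south P south P => three a south P south P => three a south S south P => three a south south S south P => three a south south three a south P => three a south south three a south S => three a south south three a south south S => three a south south three a south south S south P => three a south south three a south south south S south P => three a south south three a south south south S south P south P => three a south south three a south south south three a south P south P => three a south south three a south south south three a south a south P => three a south south three a south south south three a south a south a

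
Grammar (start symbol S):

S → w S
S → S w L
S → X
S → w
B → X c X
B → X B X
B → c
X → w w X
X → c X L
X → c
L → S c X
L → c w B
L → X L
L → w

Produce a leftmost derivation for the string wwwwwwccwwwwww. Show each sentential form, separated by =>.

S => wS => wSwL => wSwLwL => wSwLwLwL => wSwLwLwLwL => wwwLwLwLwL => wwwScXwLwLwL => wwwSwLcXwLwLwL => wwwwwLcXwLwLwL => wwwwwwcXwLwLwL => wwwwwwccwLwLwL => wwwwwwccwwwLwL => wwwwwwccwwwwwL => wwwwwwccwwwwww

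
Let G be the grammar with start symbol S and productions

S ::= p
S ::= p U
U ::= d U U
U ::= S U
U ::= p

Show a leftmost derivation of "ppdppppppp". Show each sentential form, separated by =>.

S => pU => pSU => ppUU => ppdUUU => ppdpUU => ppdpSUU => ppdppUUU => ppdppSUUU => ppdpppUUUU => ppdppppUUU => ppdpppppUU => ppdppppppU => ppdppppppp

S => pU   [S ::= p U]
pU => pSU   [U ::= S U]
pSU => ppUU   [S ::= p U]
ppUU => ppdUUU   [U ::= d U U]
ppdUUU => ppdpUU   [U ::= p]
ppdpUU => ppdpSUU   [U ::= S U]
ppdpSUU => ppdppUUU   [S ::= p U]
ppdppUUU => ppdppSUUU   [U ::= S U]
ppdppSUUU => ppdpppUUUU   [S ::= p U]
ppdpppUUUU => ppdppppUUU   [U ::= p]
ppdppppUUU => ppdpppppUU   [U ::= p]
ppdpppppUU => ppdppppppU   [U ::= p]
ppdppppppU => ppdppppppp   [U ::= p]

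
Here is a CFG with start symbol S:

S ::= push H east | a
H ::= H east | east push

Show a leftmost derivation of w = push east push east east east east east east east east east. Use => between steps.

S => push H east => push H east east => push H east east east => push H east east east east => push H east east east east east => push H east east east east east east => push H east east east east east east east => push H east east east east east east east east => push H east east east east east east east east east => push east push east east east east east east east east east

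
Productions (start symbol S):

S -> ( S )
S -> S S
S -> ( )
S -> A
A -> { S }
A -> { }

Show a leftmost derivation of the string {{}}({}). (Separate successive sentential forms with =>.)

S => SS => AS => {S}S => {A}S => {{}}S => {{}}(S) => {{}}(A) => {{}}({})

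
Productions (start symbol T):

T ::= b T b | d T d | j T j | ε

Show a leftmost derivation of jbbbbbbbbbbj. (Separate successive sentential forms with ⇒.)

T ⇒ jTj   [T ::= j T j]
jTj ⇒ jbTbj   [T ::= b T b]
jbTbj ⇒ jbbTbbj   [T ::= b T b]
jbbTbbj ⇒ jbbbTbbbj   [T ::= b T b]
jbbbTbbbj ⇒ jbbbbTbbbbj   [T ::= b T b]
jbbbbTbbbbj ⇒ jbbbbbTbbbbbj   [T ::= b T b]
jbbbbbTbbbbbj ⇒ jbbbbbbbbbbj   [T ::= ε]

T ⇒ jTj ⇒ jbTbj ⇒ jbbTbbj ⇒ jbbbTbbbj ⇒ jbbbbTbbbbj ⇒ jbbbbbTbbbbbj ⇒ jbbbbbbbbbbj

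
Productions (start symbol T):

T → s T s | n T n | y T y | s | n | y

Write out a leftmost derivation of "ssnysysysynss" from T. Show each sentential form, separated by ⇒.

T ⇒ sTs ⇒ ssTss ⇒ ssnTnss ⇒ ssnyTynss ⇒ ssnysTsynss ⇒ ssnysyTysynss ⇒ ssnysysysynss

T ⇒ sTs   [T → s T s]
sTs ⇒ ssTss   [T → s T s]
ssTss ⇒ ssnTnss   [T → n T n]
ssnTnss ⇒ ssnyTynss   [T → y T y]
ssnyTynss ⇒ ssnysTsynss   [T → s T s]
ssnysTsynss ⇒ ssnysyTysynss   [T → y T y]
ssnysyTysynss ⇒ ssnysysysynss   [T → s]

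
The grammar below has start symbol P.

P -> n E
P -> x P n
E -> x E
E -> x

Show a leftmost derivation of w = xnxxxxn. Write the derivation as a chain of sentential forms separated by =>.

P => xPn => xnEn => xnxEn => xnxxEn => xnxxxEn => xnxxxxn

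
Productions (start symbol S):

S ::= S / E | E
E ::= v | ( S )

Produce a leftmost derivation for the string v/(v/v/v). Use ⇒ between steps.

S ⇒ S/E ⇒ E/E ⇒ v/E ⇒ v/(S) ⇒ v/(S/E) ⇒ v/(S/E/E) ⇒ v/(E/E/E) ⇒ v/(v/E/E) ⇒ v/(v/v/E) ⇒ v/(v/v/v)

S ⇒ S/E   [S ::= S / E]
S/E ⇒ E/E   [S ::= E]
E/E ⇒ v/E   [E ::= v]
v/E ⇒ v/(S)   [E ::= ( S )]
v/(S) ⇒ v/(S/E)   [S ::= S / E]
v/(S/E) ⇒ v/(S/E/E)   [S ::= S / E]
v/(S/E/E) ⇒ v/(E/E/E)   [S ::= E]
v/(E/E/E) ⇒ v/(v/E/E)   [E ::= v]
v/(v/E/E) ⇒ v/(v/v/E)   [E ::= v]
v/(v/v/E) ⇒ v/(v/v/v)   [E ::= v]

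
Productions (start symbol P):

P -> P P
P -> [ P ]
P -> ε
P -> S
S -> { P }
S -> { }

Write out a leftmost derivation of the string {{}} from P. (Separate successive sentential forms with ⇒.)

P ⇒ PP ⇒ PPP ⇒ PPPP ⇒ PPPPP ⇒ SPPPP ⇒ {P}PPPP ⇒ {S}PPPP ⇒ {{}}PPPP ⇒ {{}}PPP ⇒ {{}}PP ⇒ {{}}P ⇒ {{}}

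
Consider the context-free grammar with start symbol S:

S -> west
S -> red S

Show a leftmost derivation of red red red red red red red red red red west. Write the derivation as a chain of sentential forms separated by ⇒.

S ⇒ red S ⇒ red red S ⇒ red red red S ⇒ red red red red S ⇒ red red red red red S ⇒ red red red red red red S ⇒ red red red red red red red S ⇒ red red red red red red red red S ⇒ red red red red red red red red red S ⇒ red red red red red red red red red red S ⇒ red red red red red red red red red red west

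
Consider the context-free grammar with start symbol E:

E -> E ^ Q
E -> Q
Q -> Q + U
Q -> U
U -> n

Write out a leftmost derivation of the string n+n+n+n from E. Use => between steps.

E => Q => Q+U => Q+U+U => Q+U+U+U => U+U+U+U => n+U+U+U => n+n+U+U => n+n+n+U => n+n+n+n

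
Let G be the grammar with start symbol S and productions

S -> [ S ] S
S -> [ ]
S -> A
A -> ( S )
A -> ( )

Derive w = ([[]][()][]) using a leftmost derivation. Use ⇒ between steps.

S ⇒ A   [S -> A]
A ⇒ (S)   [A -> ( S )]
(S) ⇒ ([S]S)   [S -> [ S ] S]
([S]S) ⇒ ([[]]S)   [S -> [ ]]
([[]]S) ⇒ ([[]][S]S)   [S -> [ S ] S]
([[]][S]S) ⇒ ([[]][A]S)   [S -> A]
([[]][A]S) ⇒ ([[]][()]S)   [A -> ( )]
([[]][()]S) ⇒ ([[]][()][])   [S -> [ ]]

S ⇒ A ⇒ (S) ⇒ ([S]S) ⇒ ([[]]S) ⇒ ([[]][S]S) ⇒ ([[]][A]S) ⇒ ([[]][()]S) ⇒ ([[]][()][])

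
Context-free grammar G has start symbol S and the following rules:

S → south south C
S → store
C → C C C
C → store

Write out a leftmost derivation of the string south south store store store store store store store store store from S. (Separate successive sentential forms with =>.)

S => south south C => south south C C C => south south store C C => south south store C C C C => south south store C C C C C C => south south store C C C C C C C C => south south store store C C C C C C C => south south store store store C C C C C C => south south store store store store C C C C C => south south store store store store store C C C C => south south store store store store store store C C C => south south store store store store store store store C C => south south store store store store store store store store C => south south store store store store store store store store store

S => south south C   [S → south south C]
south south C => south south C C C   [C → C C C]
south south C C C => south south store C C   [C → store]
south south store C C => south south store C C C C   [C → C C C]
south south store C C C C => south south store C C C C C C   [C → C C C]
south south store C C C C C C => south south store C C C C C C C C   [C → C C C]
south south store C C C C C C C C => south south store store C C C C C C C   [C → store]
south south store store C C C C C C C => south south store store store C C C C C C   [C → store]
south south store store store C C C C C C => south south store store store store C C C C C   [C → store]
south south store store store store C C C C C => south south store store store store store C C C C   [C → store]
south south store store store store store C C C C => south south store store store store store store C C C   [C → store]
south south store store store store store store C C C => south south store store store store store store store C C   [C → store]
south south store store store store store store store C C => south south store store store store store store store store C   [C → store]
south south store store store store store store store store C => south south store store store store store store store store store   [C → store]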